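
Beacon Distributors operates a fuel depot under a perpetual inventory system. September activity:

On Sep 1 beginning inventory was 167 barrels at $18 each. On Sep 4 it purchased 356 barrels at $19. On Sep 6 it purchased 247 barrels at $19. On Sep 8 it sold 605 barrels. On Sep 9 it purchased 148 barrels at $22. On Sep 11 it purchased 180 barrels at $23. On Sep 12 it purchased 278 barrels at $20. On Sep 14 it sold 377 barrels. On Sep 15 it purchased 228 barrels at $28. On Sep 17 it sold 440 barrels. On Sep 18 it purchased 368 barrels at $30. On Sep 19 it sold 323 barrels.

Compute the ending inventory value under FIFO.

Sep 8, 605 sold [FIFO — oldest first]: 167 @ $18 + 356 @ $19 + 82 @ $19 = $11,328
Sep 14, 377 sold [FIFO — oldest first]: 165 @ $19 + 148 @ $22 + 64 @ $23 = $7,863
Sep 17, 440 sold [FIFO — oldest first]: 116 @ $23 + 278 @ $20 + 46 @ $28 = $9,516
Sep 19, 323 sold [FIFO — oldest first]: 182 @ $28 + 141 @ $30 = $9,326
Total COGS = $11,328 + $7,863 + $9,516 + $9,326 = $38,033
Ending inventory: 227 @ $30 = $6,810
Check: goods available $44,843 = COGS $38,033 + ending $6,810

Ending inventory = $6,810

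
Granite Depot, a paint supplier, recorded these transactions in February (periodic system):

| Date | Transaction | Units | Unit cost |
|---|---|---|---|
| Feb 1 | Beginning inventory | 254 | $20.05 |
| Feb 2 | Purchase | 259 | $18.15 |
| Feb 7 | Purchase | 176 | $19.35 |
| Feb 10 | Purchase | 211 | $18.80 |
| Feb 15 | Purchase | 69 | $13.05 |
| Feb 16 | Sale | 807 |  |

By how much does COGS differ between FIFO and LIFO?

FIFO COGS: 254 @ $20.05 + 259 @ $18.15 + 176 @ $19.35 + 118 @ $18.80 = $15,417.55
LIFO COGS: 69 @ $13.05 + 211 @ $18.80 + 176 @ $19.35 + 259 @ $18.15 + 92 @ $20.05 = $14,818.30
Difference = |$15,417.55 − $14,818.30| = $599.25

$599.25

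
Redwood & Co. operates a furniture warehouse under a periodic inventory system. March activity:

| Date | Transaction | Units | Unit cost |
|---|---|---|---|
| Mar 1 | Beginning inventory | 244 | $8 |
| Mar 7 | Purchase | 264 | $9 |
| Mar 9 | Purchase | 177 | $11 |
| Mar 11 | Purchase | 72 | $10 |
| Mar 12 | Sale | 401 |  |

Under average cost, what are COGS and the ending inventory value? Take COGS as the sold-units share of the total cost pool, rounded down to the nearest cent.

Mar 12, sell 401: 401/757 × $6,995.00 → $3,705.40
Ending inventory (cost pool remaining) = $3,289.60
Check: goods available $6,995.00 = COGS $3,705.40 + ending $3,289.60

COGS = $3,705.40; ending inventory = $3,289.60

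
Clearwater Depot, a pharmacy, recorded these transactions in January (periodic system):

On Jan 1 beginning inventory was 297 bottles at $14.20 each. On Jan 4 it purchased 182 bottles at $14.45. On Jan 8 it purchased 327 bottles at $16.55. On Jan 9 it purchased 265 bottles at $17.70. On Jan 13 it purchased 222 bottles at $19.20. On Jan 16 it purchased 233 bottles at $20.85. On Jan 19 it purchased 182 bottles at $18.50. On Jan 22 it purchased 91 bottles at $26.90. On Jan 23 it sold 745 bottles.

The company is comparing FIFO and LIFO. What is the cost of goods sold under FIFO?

FIFO COGS: 297 @ $14.20 + 182 @ $14.45 + 266 @ $16.55 = $11,249.60
LIFO COGS: 91 @ $26.90 + 182 @ $18.50 + 233 @ $20.85 + 222 @ $19.20 + 17 @ $17.70 = $15,236.25

COGS = $11,249.60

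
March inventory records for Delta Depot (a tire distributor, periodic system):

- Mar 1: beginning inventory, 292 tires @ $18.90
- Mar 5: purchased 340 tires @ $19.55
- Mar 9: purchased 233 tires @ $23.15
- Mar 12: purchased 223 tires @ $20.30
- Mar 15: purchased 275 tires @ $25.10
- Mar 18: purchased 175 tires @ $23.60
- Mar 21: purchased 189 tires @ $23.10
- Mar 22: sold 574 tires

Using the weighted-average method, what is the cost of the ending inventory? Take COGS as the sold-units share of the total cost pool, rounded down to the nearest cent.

Mar 22, sell 574: 574/1727 × $37,485.05 → $12,458.84
Ending inventory (cost pool remaining) = $25,026.21
Check: goods available $37,485.05 = COGS $12,458.84 + ending $25,026.21

Ending inventory = $25,026.21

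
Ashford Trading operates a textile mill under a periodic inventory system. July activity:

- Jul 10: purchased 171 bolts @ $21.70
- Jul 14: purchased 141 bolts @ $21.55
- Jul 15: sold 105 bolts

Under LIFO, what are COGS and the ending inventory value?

COGS = $2,262.75; ending inventory = $4,486.50

Jul 15, 105 sold [LIFO — newest first]: 105 @ $21.55 = $2,262.75
Ending inventory: 171 @ $21.70 + 36 @ $21.55 = $4,486.50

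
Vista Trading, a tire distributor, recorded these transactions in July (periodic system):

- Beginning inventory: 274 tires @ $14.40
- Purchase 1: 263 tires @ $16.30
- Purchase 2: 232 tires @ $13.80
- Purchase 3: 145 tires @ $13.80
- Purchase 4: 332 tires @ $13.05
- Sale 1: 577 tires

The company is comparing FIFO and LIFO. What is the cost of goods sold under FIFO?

COGS = $8,784.50

FIFO COGS: 274 @ $14.40 + 263 @ $16.30 + 40 @ $13.80 = $8,784.50
LIFO COGS: 332 @ $13.05 + 145 @ $13.80 + 100 @ $13.80 = $7,713.60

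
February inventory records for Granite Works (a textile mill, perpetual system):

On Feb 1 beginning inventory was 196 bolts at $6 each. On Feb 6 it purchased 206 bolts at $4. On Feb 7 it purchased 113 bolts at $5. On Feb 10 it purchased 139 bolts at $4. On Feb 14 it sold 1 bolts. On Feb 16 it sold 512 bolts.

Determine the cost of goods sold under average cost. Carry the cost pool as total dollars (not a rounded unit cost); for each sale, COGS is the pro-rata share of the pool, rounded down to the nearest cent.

COGS = $2,448.12

After Feb 1: 196 on hand, pool $1,176.00 (≈ $6.0000 each)
After Feb 6: 402 on hand, pool $2,000.00 (≈ $4.9751 each)
After Feb 7: 515 on hand, pool $2,565.00 (≈ $4.9806 each)
After Feb 10: 654 on hand, pool $3,121.00 (≈ $4.7722 each)
Feb 14, sell 1: 1/654 × $3,121.00 → $4.77
Feb 16, sell 512: 512/653 × $3,116.23 → $2,443.35
Total COGS = $4.77 + $2,443.35 = $2,448.12
Ending inventory (cost pool remaining) = $672.88
Check: goods available $3,121.00 = COGS $2,448.12 + ending $672.88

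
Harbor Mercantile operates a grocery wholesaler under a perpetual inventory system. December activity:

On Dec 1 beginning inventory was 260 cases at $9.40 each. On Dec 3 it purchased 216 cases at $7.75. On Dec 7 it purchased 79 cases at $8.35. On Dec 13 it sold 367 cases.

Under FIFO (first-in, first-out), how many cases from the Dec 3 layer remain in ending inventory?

Dec 13, 367 sold [FIFO — oldest first]: 260 @ $9.40 + 107 @ $7.75 = $3,273.25
Ending inventory: 109 @ $7.75 + 79 @ $8.35 = $1,504.40
Check: goods available $4,777.65 = COGS $3,273.25 + ending $1,504.40

109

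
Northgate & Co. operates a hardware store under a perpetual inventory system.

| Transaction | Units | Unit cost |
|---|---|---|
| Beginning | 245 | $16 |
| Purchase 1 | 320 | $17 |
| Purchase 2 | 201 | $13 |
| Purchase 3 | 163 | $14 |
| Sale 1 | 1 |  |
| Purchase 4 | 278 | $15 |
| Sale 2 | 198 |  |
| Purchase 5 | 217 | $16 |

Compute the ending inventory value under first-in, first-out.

Ending inventory = $18,713

Sale 1 (1) [FIFO — oldest first]: 1 @ $16 = $16
Sale 2 (198) [FIFO — oldest first]: 198 @ $16 = $3,168
Total COGS = $16 + $3,168 = $3,184
Ending inventory: 46 @ $16 + 320 @ $17 + 201 @ $13 + 163 @ $14 + 278 @ $15 + 217 @ $16 = $18,713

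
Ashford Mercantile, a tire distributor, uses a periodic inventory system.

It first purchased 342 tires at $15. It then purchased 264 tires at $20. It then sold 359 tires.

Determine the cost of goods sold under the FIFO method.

COGS = $5,470

Sale 1 (359) [FIFO — oldest first]: 342 @ $15 + 17 @ $20 = $5,470
Ending inventory: 247 @ $20 = $4,940
Check: goods available $10,410 = COGS $5,470 + ending $4,940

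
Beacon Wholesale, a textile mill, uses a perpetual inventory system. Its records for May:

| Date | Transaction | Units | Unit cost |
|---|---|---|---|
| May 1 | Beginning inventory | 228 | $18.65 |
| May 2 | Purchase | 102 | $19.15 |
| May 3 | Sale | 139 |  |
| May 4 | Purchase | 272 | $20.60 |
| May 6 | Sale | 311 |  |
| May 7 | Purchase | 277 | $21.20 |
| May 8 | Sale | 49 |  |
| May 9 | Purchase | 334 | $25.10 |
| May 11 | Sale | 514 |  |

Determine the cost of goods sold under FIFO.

COGS = $21,044.50

May 3, 139 sold [FIFO — oldest first]: 139 @ $18.65 = $2,592.35
May 6, 311 sold [FIFO — oldest first]: 89 @ $18.65 + 102 @ $19.15 + 120 @ $20.60 = $6,085.15
May 8, 49 sold [FIFO — oldest first]: 49 @ $20.60 = $1,009.40
May 11, 514 sold [FIFO — oldest first]: 103 @ $20.60 + 277 @ $21.20 + 134 @ $25.10 = $11,357.60
Total COGS = $2,592.35 + $6,085.15 + $1,009.40 + $11,357.60 = $21,044.50
Ending inventory: 200 @ $25.10 = $5,020.00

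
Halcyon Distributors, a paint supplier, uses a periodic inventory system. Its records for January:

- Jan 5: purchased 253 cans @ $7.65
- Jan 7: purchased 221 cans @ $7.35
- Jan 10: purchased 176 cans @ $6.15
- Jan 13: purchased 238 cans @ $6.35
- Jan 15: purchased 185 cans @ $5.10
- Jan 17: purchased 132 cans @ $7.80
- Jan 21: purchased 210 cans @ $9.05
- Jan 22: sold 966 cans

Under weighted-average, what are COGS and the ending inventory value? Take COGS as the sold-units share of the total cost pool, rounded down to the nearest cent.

COGS = $6,845.35; ending inventory = $3,181.75

Jan 22, sell 966: 966/1415 × $10,027.10 → $6,845.35
Ending inventory (cost pool remaining) = $3,181.75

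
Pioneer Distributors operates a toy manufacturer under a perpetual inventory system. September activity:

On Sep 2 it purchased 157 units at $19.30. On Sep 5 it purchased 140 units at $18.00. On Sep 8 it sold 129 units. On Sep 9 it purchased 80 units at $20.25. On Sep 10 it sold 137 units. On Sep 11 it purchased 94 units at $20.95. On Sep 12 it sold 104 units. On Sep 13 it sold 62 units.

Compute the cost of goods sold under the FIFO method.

COGS = $8,322.35

Sep 8, 129 sold [FIFO — oldest first]: 129 @ $19.30 = $2,489.70
Sep 10, 137 sold [FIFO — oldest first]: 28 @ $19.30 + 109 @ $18.00 = $2,502.40
Sep 12, 104 sold [FIFO — oldest first]: 31 @ $18.00 + 73 @ $20.25 = $2,036.25
Sep 13, 62 sold [FIFO — oldest first]: 7 @ $20.25 + 55 @ $20.95 = $1,294.00
Total COGS = $2,489.70 + $2,502.40 + $2,036.25 + $1,294.00 = $8,322.35
Ending inventory: 39 @ $20.95 = $817.05
Check: goods available $9,139.40 = COGS $8,322.35 + ending $817.05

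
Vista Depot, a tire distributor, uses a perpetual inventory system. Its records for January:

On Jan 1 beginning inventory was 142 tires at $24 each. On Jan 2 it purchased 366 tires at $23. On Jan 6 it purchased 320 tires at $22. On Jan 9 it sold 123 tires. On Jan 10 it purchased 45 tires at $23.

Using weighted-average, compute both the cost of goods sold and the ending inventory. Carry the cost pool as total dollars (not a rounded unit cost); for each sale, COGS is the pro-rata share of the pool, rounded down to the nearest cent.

After Jan 1: 142 on hand, pool $3,408.00 (≈ $24.0000 each)
After Jan 2: 508 on hand, pool $11,826.00 (≈ $23.2795 each)
After Jan 6: 828 on hand, pool $18,866.00 (≈ $22.7850 each)
Jan 9, sell 123: 123/828 × $18,866.00 → $2,802.55
After Jan 10: 750 on hand, pool $17,098.45 (≈ $22.7979 each)
Ending inventory (cost pool remaining) = $17,098.45
Check: goods available $19,901.00 = COGS $2,802.55 + ending $17,098.45

COGS = $2,802.55; ending inventory = $17,098.45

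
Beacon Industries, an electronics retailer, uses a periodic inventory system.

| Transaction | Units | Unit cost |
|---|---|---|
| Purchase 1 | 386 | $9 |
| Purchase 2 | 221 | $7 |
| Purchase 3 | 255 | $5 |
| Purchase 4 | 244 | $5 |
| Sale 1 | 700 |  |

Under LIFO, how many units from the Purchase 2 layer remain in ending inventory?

20

Sale 1 (700) [LIFO — newest first]: 244 @ $5 + 255 @ $5 + 201 @ $7 = $3,902
Ending inventory: 386 @ $9 + 20 @ $7 = $3,614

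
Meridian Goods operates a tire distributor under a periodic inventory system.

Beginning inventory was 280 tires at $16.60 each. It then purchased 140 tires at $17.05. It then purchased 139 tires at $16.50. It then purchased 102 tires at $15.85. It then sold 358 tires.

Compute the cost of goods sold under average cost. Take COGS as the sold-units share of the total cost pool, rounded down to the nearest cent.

COGS = $5,927.96

Sale 1, sell 358: 358/661 × $10,945.20 → $5,927.96
Ending inventory (cost pool remaining) = $5,017.24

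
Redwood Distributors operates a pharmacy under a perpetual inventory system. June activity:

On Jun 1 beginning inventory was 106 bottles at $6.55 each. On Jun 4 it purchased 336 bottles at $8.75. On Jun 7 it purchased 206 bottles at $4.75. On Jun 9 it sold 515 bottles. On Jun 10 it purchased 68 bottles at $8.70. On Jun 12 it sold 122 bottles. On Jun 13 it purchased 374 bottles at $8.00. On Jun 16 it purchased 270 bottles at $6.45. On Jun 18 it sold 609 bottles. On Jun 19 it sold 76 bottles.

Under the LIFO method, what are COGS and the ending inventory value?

COGS = $9,689.00; ending inventory = $248.90

Jun 9, 515 sold [LIFO — newest first]: 206 @ $4.75 + 309 @ $8.75 = $3,682.25
Jun 12, 122 sold [LIFO — newest first]: 68 @ $8.70 + 27 @ $8.75 + 27 @ $6.55 = $1,004.70
Jun 18, 609 sold [LIFO — newest first]: 270 @ $6.45 + 339 @ $8.00 = $4,453.50
Jun 19, 76 sold [LIFO — newest first]: 35 @ $8.00 + 41 @ $6.55 = $548.55
Total COGS = $3,682.25 + $1,004.70 + $4,453.50 + $548.55 = $9,689.00
Ending inventory: 38 @ $6.55 = $248.90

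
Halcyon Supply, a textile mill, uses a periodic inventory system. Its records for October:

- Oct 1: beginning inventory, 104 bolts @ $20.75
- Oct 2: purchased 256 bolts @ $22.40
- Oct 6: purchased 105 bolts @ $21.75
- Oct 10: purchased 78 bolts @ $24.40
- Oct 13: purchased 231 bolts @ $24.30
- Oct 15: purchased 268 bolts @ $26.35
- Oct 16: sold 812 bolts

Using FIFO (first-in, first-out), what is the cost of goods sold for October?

Oct 16, 812 sold [FIFO — oldest first]: 104 @ $20.75 + 256 @ $22.40 + 105 @ $21.75 + 78 @ $24.40 + 231 @ $24.30 + 38 @ $26.35 = $18,693.95
Ending inventory: 230 @ $26.35 = $6,060.50

COGS = $18,693.95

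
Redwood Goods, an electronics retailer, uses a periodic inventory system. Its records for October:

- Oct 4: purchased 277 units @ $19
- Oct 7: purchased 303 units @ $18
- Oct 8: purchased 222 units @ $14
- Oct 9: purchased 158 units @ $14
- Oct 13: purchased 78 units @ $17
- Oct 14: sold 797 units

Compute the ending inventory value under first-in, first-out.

Oct 14, 797 sold [FIFO — oldest first]: 277 @ $19 + 303 @ $18 + 217 @ $14 = $13,755
Ending inventory: 5 @ $14 + 158 @ $14 + 78 @ $17 = $3,608

Ending inventory = $3,608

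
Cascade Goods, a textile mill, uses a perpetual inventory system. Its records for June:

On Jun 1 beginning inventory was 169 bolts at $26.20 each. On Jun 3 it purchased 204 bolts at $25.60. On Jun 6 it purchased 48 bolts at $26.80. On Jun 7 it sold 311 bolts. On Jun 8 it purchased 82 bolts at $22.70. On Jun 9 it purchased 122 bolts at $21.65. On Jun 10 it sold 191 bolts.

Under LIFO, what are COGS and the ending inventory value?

Jun 7, 311 sold [LIFO — newest first]: 48 @ $26.80 + 204 @ $25.60 + 59 @ $26.20 = $8,054.60
Jun 10, 191 sold [LIFO — newest first]: 122 @ $21.65 + 69 @ $22.70 = $4,207.60
Total COGS = $8,054.60 + $4,207.60 = $12,262.20
Ending inventory: 110 @ $26.20 + 13 @ $22.70 = $3,177.10

COGS = $12,262.20; ending inventory = $3,177.10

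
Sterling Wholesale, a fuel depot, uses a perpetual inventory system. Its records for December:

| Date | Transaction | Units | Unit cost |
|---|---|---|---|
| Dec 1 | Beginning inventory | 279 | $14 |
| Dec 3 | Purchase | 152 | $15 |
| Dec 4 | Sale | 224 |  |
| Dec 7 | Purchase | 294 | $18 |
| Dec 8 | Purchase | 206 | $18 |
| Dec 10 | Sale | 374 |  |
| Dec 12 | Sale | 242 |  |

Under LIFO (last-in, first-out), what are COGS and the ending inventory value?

COGS = $13,912; ending inventory = $1,274

Dec 4, 224 sold [LIFO — newest first]: 152 @ $15 + 72 @ $14 = $3,288
Dec 10, 374 sold [LIFO — newest first]: 206 @ $18 + 168 @ $18 = $6,732
Dec 12, 242 sold [LIFO — newest first]: 126 @ $18 + 116 @ $14 = $3,892
Total COGS = $3,288 + $6,732 + $3,892 = $13,912
Ending inventory: 91 @ $14 = $1,274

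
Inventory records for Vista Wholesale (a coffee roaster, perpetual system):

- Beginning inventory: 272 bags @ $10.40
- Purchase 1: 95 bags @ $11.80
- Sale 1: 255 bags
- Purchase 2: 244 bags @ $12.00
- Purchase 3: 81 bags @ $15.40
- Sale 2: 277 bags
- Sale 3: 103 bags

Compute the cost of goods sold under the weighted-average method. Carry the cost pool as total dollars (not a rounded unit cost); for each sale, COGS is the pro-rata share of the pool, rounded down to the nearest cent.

COGS = $7,423.35

After Beginning: 272 on hand, pool $2,828.80 (≈ $10.4000 each)
After Purchase 1: 367 on hand, pool $3,949.80 (≈ $10.7624 each)
Sale 1, sell 255: 255/367 × $3,949.80 → $2,744.41
After Purchase 2: 356 on hand, pool $4,133.39 (≈ $11.6106 each)
After Purchase 3: 437 on hand, pool $5,380.79 (≈ $12.3130 each)
Sale 2, sell 277: 277/437 × $5,380.79 → $3,410.70
Sale 3, sell 103: 103/160 × $1,970.09 → $1,268.24
Total COGS = $2,744.41 + $3,410.70 + $1,268.24 = $7,423.35
Ending inventory (cost pool remaining) = $701.85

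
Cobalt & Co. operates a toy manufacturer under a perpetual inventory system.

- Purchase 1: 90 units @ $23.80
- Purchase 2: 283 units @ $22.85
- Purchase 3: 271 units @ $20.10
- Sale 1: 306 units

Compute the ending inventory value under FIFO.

Sale 1 (306) [FIFO — oldest first]: 90 @ $23.80 + 216 @ $22.85 = $7,077.60
Ending inventory: 67 @ $22.85 + 271 @ $20.10 = $6,978.05
Check: goods available $14,055.65 = COGS $7,077.60 + ending $6,978.05

Ending inventory = $6,978.05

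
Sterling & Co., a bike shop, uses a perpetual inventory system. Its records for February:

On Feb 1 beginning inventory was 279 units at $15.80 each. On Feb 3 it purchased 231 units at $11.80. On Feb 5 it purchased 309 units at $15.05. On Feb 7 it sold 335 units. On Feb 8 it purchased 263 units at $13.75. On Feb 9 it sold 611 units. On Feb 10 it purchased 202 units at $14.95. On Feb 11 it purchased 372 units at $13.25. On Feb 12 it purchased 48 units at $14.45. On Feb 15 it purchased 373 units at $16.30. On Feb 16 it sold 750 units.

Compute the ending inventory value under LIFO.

Feb 7, 335 sold [LIFO — newest first]: 309 @ $15.05 + 26 @ $11.80 = $4,957.25
Feb 9, 611 sold [LIFO — newest first]: 263 @ $13.75 + 205 @ $11.80 + 143 @ $15.80 = $8,294.65
Feb 16, 750 sold [LIFO — newest first]: 373 @ $16.30 + 48 @ $14.45 + 329 @ $13.25 = $11,132.75
Total COGS = $4,957.25 + $8,294.65 + $11,132.75 = $24,384.65
Ending inventory: 136 @ $15.80 + 202 @ $14.95 + 43 @ $13.25 = $5,738.45

Ending inventory = $5,738.45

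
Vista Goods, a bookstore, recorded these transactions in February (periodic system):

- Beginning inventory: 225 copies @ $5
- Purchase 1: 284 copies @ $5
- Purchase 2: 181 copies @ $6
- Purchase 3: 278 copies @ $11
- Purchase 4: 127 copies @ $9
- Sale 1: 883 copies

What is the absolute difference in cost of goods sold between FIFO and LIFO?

FIFO COGS: 225 @ $5 + 284 @ $5 + 181 @ $6 + 193 @ $11 = $5,754
LIFO COGS: 127 @ $9 + 278 @ $11 + 181 @ $6 + 284 @ $5 + 13 @ $5 = $6,772
Difference = |$5,754 − $6,772| = $1,018

$1,018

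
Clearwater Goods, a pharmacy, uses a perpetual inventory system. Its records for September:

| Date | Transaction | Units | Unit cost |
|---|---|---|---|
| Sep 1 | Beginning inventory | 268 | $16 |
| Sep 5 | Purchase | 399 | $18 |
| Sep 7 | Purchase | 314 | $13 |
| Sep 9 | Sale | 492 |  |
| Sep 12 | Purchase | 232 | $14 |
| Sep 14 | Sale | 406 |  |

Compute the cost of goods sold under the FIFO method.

Sep 9, 492 sold [FIFO — oldest first]: 268 @ $16 + 224 @ $18 = $8,320
Sep 14, 406 sold [FIFO — oldest first]: 175 @ $18 + 231 @ $13 = $6,153
Total COGS = $8,320 + $6,153 = $14,473
Ending inventory: 83 @ $13 + 232 @ $14 = $4,327

COGS = $14,473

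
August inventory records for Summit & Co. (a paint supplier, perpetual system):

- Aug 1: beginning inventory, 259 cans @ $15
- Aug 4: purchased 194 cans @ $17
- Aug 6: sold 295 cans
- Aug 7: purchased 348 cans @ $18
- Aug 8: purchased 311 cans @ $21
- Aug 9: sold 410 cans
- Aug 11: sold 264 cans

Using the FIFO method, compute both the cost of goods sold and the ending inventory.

Aug 6, 295 sold [FIFO — oldest first]: 259 @ $15 + 36 @ $17 = $4,497
Aug 9, 410 sold [FIFO — oldest first]: 158 @ $17 + 252 @ $18 = $7,222
Aug 11, 264 sold [FIFO — oldest first]: 96 @ $18 + 168 @ $21 = $5,256
Total COGS = $4,497 + $7,222 + $5,256 = $16,975
Ending inventory: 143 @ $21 = $3,003

COGS = $16,975; ending inventory = $3,003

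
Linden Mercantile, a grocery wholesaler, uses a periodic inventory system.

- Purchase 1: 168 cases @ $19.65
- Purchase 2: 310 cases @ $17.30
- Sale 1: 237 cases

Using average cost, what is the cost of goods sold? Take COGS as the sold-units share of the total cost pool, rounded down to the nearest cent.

COGS = $4,295.84

Sale 1, sell 237: 237/478 × $8,664.20 → $4,295.84
Ending inventory (cost pool remaining) = $4,368.36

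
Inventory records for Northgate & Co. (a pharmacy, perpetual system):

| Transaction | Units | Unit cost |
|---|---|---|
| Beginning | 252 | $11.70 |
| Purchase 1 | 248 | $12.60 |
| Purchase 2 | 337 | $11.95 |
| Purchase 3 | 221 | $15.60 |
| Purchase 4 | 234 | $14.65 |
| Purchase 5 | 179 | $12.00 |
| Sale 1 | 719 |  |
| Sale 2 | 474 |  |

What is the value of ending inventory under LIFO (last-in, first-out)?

Sale 1 (719) [LIFO — newest first]: 179 @ $12.00 + 234 @ $14.65 + 221 @ $15.60 + 85 @ $11.95 = $10,039.45
Sale 2 (474) [LIFO — newest first]: 252 @ $11.95 + 222 @ $12.60 = $5,808.60
Total COGS = $10,039.45 + $5,808.60 = $15,848.05
Ending inventory: 252 @ $11.70 + 26 @ $12.60 = $3,276.00
Check: goods available $19,124.05 = COGS $15,848.05 + ending $3,276.00

Ending inventory = $3,276.00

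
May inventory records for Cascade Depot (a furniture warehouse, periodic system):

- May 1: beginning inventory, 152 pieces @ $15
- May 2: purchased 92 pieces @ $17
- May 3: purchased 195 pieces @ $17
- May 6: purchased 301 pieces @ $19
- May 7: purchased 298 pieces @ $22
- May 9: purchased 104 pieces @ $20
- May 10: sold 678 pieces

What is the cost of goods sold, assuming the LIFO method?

May 10, 678 sold [LIFO — newest first]: 104 @ $20 + 298 @ $22 + 276 @ $19 = $13,880
Ending inventory: 152 @ $15 + 92 @ $17 + 195 @ $17 + 25 @ $19 = $7,634
Check: goods available $21,514 = COGS $13,880 + ending $7,634

COGS = $13,880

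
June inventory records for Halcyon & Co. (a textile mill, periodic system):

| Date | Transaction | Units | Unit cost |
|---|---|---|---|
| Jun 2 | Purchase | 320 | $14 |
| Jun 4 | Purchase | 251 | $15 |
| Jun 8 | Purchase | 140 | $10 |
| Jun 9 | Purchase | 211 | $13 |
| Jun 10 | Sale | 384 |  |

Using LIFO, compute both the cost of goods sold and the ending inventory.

COGS = $4,638; ending inventory = $7,750

Jun 10, 384 sold [LIFO — newest first]: 211 @ $13 + 140 @ $10 + 33 @ $15 = $4,638
Ending inventory: 320 @ $14 + 218 @ $15 = $7,750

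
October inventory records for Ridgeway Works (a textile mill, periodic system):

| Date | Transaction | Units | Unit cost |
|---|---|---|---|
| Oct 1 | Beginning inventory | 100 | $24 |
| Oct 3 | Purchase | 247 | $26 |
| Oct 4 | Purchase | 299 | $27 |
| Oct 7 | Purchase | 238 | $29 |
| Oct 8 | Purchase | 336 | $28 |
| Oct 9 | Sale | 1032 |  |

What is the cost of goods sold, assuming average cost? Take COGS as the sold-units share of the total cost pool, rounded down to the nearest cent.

COGS = $28,088.16

Oct 9, sell 1032: 1032/1220 × $33,205.00 → $28,088.16
Ending inventory (cost pool remaining) = $5,116.84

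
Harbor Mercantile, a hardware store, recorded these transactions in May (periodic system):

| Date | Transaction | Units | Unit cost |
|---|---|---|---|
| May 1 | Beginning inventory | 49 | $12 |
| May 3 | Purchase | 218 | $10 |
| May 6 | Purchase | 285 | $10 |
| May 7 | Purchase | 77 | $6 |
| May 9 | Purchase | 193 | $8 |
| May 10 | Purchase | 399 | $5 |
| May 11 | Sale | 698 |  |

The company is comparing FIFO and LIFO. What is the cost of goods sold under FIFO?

FIFO COGS: 49 @ $12 + 218 @ $10 + 285 @ $10 + 77 @ $6 + 69 @ $8 = $6,632
LIFO COGS: 399 @ $5 + 193 @ $8 + 77 @ $6 + 29 @ $10 = $4,291

COGS = $6,632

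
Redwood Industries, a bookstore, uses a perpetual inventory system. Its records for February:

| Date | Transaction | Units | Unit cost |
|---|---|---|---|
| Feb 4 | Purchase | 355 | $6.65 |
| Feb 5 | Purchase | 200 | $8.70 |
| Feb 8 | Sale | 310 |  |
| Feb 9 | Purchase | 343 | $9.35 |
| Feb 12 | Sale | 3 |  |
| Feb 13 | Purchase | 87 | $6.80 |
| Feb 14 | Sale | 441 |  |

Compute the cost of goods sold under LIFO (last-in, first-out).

Feb 8, 310 sold [LIFO — newest first]: 200 @ $8.70 + 110 @ $6.65 = $2,471.50
Feb 12, 3 sold [LIFO — newest first]: 3 @ $9.35 = $28.05
Feb 14, 441 sold [LIFO — newest first]: 87 @ $6.80 + 340 @ $9.35 + 14 @ $6.65 = $3,863.70
Total COGS = $2,471.50 + $28.05 + $3,863.70 = $6,363.25
Ending inventory: 231 @ $6.65 = $1,536.15

COGS = $6,363.25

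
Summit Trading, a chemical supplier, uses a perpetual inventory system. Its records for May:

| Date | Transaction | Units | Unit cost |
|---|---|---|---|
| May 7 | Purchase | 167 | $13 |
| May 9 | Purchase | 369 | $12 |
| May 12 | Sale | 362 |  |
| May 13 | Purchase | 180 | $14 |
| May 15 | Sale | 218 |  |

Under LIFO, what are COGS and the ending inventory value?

COGS = $7,351; ending inventory = $1,768

May 12, 362 sold [LIFO — newest first]: 362 @ $12 = $4,344
May 15, 218 sold [LIFO — newest first]: 180 @ $14 + 7 @ $12 + 31 @ $13 = $3,007
Total COGS = $4,344 + $3,007 = $7,351
Ending inventory: 136 @ $13 = $1,768
Check: goods available $9,119 = COGS $7,351 + ending $1,768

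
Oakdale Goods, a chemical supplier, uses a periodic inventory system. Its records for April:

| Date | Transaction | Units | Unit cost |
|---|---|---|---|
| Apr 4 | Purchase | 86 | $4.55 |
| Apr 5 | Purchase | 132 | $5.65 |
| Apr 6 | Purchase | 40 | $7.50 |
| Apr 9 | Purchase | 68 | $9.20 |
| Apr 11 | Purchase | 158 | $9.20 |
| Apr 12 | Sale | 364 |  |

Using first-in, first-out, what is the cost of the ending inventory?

Ending inventory = $1,104.00

Apr 12, 364 sold [FIFO — oldest first]: 86 @ $4.55 + 132 @ $5.65 + 40 @ $7.50 + 68 @ $9.20 + 38 @ $9.20 = $2,412.30
Ending inventory: 120 @ $9.20 = $1,104.00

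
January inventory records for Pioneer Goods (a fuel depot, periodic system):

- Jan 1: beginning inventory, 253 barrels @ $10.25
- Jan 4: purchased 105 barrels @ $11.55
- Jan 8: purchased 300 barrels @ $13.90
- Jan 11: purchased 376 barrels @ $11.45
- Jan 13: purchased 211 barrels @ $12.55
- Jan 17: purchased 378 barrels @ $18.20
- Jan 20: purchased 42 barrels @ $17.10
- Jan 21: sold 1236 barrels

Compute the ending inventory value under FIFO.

Jan 21, 1236 sold [FIFO — oldest first]: 253 @ $10.25 + 105 @ $11.55 + 300 @ $13.90 + 376 @ $11.45 + 202 @ $12.55 = $14,816.30
Ending inventory: 9 @ $12.55 + 378 @ $18.20 + 42 @ $17.10 = $7,710.75
Check: goods available $22,527.05 = COGS $14,816.30 + ending $7,710.75

Ending inventory = $7,710.75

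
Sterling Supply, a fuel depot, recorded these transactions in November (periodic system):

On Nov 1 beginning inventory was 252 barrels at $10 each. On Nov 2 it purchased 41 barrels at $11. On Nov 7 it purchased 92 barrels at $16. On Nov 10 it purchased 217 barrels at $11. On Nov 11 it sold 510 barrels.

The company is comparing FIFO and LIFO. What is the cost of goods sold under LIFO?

COGS = $5,910

FIFO COGS: 252 @ $10 + 41 @ $11 + 92 @ $16 + 125 @ $11 = $5,818
LIFO COGS: 217 @ $11 + 92 @ $16 + 41 @ $11 + 160 @ $10 = $5,910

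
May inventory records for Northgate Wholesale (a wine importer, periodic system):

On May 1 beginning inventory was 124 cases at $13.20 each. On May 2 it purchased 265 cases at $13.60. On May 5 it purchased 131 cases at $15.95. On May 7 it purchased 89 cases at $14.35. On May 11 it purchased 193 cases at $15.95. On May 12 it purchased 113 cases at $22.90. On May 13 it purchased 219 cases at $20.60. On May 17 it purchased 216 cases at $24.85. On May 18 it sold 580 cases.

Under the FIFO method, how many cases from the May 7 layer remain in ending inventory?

29

May 18, 580 sold [FIFO — oldest first]: 124 @ $13.20 + 265 @ $13.60 + 131 @ $15.95 + 60 @ $14.35 = $8,191.25
Ending inventory: 29 @ $14.35 + 193 @ $15.95 + 113 @ $22.90 + 219 @ $20.60 + 216 @ $24.85 = $15,961.20
Check: goods available $24,152.45 = COGS $8,191.25 + ending $15,961.20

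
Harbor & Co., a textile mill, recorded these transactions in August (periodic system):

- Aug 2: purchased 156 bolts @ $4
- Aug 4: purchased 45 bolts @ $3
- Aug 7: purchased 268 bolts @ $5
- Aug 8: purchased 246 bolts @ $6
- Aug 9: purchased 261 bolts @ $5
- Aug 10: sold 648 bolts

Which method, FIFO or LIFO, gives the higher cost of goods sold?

FIFO COGS: 156 @ $4 + 45 @ $3 + 268 @ $5 + 179 @ $6 = $3,173
LIFO COGS: 261 @ $5 + 246 @ $6 + 141 @ $5 = $3,486

LIFO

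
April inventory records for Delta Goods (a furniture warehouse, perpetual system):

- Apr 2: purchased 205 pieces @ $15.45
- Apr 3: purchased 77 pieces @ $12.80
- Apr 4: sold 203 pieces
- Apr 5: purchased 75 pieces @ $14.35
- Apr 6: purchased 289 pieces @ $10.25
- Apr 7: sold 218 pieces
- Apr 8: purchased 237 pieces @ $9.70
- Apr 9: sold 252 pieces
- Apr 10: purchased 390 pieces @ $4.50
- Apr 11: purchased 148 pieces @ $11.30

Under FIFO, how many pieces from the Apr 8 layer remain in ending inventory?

210

Apr 4, 203 sold [FIFO — oldest first]: 203 @ $15.45 = $3,136.35
Apr 7, 218 sold [FIFO — oldest first]: 2 @ $15.45 + 77 @ $12.80 + 75 @ $14.35 + 64 @ $10.25 = $2,748.75
Apr 9, 252 sold [FIFO — oldest first]: 225 @ $10.25 + 27 @ $9.70 = $2,568.15
Total COGS = $3,136.35 + $2,748.75 + $2,568.15 = $8,453.25
Ending inventory: 210 @ $9.70 + 390 @ $4.50 + 148 @ $11.30 = $5,464.40
Check: goods available $13,917.65 = COGS $8,453.25 + ending $5,464.40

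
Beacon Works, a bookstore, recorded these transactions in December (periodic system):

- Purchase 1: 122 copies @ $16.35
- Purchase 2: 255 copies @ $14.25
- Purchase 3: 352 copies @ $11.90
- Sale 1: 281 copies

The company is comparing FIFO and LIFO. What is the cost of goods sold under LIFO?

FIFO COGS: 122 @ $16.35 + 159 @ $14.25 = $4,260.45
LIFO COGS: 281 @ $11.90 = $3,343.90

COGS = $3,343.90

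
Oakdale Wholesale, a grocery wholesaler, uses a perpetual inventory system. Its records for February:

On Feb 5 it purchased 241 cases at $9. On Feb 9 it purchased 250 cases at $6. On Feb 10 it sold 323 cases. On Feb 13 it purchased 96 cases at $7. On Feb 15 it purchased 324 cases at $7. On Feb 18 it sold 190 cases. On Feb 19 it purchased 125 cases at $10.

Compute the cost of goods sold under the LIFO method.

Feb 10, 323 sold [LIFO — newest first]: 250 @ $6 + 73 @ $9 = $2,157
Feb 18, 190 sold [LIFO — newest first]: 190 @ $7 = $1,330
Total COGS = $2,157 + $1,330 = $3,487
Ending inventory: 168 @ $9 + 96 @ $7 + 134 @ $7 + 125 @ $10 = $4,372

COGS = $3,487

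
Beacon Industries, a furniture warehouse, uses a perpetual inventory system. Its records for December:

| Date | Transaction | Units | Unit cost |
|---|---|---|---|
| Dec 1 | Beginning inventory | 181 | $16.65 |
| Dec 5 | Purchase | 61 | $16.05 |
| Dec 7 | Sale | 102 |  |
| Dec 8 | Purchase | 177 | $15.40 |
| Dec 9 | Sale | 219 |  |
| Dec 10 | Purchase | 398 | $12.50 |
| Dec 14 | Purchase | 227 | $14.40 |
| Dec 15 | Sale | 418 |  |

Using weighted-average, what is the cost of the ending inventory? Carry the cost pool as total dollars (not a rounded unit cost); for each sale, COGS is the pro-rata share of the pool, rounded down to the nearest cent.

After Dec 1: 181 on hand, pool $3,013.65 (≈ $16.6500 each)
After Dec 5: 242 on hand, pool $3,992.70 (≈ $16.4988 each)
Dec 7, sell 102: 102/242 × $3,992.70 → $1,682.87
After Dec 8: 317 on hand, pool $5,035.63 (≈ $15.8853 each)
Dec 9, sell 219: 219/317 × $5,035.63 → $3,478.87
After Dec 10: 496 on hand, pool $6,531.76 (≈ $13.1689 each)
After Dec 14: 723 on hand, pool $9,800.56 (≈ $13.5554 each)
Dec 15, sell 418: 418/723 × $9,800.56 → $5,666.16
Total COGS = $1,682.87 + $3,478.87 + $5,666.16 = $10,827.90
Ending inventory (cost pool remaining) = $4,134.40
Check: goods available $14,962.30 = COGS $10,827.90 + ending $4,134.40

Ending inventory = $4,134.40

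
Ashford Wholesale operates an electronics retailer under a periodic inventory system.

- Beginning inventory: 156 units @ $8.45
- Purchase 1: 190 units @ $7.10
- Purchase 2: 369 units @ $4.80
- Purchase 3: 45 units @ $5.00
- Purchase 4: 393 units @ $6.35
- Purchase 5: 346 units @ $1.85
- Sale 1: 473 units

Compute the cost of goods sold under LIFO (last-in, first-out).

Sale 1 (473) [LIFO — newest first]: 346 @ $1.85 + 127 @ $6.35 = $1,446.55
Ending inventory: 156 @ $8.45 + 190 @ $7.10 + 369 @ $4.80 + 45 @ $5.00 + 266 @ $6.35 = $6,352.50

COGS = $1,446.55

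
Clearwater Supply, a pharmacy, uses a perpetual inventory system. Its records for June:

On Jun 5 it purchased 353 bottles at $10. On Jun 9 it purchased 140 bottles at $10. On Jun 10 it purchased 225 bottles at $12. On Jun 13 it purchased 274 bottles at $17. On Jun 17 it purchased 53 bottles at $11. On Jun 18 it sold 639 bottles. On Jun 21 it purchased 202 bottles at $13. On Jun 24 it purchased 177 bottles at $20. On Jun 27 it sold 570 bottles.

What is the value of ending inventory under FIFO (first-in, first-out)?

Ending inventory = $4,034

Jun 18, 639 sold [FIFO — oldest first]: 353 @ $10 + 140 @ $10 + 146 @ $12 = $6,682
Jun 27, 570 sold [FIFO — oldest first]: 79 @ $12 + 274 @ $17 + 53 @ $11 + 164 @ $13 = $8,321
Total COGS = $6,682 + $8,321 = $15,003
Ending inventory: 38 @ $13 + 177 @ $20 = $4,034
Check: goods available $19,037 = COGS $15,003 + ending $4,034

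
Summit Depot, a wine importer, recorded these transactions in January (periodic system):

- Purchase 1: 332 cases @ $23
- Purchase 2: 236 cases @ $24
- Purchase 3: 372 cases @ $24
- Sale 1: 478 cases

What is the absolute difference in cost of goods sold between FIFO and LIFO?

FIFO COGS: 332 @ $23 + 146 @ $24 = $11,140
LIFO COGS: 372 @ $24 + 106 @ $24 = $11,472
Difference = |$11,140 − $11,472| = $332

$332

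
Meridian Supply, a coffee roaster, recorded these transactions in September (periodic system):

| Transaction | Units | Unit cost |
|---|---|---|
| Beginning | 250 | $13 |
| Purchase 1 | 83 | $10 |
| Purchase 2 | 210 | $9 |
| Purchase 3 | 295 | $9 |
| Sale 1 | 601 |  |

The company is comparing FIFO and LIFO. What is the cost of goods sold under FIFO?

FIFO COGS: 250 @ $13 + 83 @ $10 + 210 @ $9 + 58 @ $9 = $6,492
LIFO COGS: 295 @ $9 + 210 @ $9 + 83 @ $10 + 13 @ $13 = $5,544

COGS = $6,492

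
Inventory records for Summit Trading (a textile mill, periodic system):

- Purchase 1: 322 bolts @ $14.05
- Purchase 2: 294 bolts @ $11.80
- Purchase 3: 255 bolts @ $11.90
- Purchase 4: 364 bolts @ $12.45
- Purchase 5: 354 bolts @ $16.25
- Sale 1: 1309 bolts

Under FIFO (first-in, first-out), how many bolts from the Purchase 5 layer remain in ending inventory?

Sale 1 (1309) [FIFO — oldest first]: 322 @ $14.05 + 294 @ $11.80 + 255 @ $11.90 + 364 @ $12.45 + 74 @ $16.25 = $16,762.10
Ending inventory: 280 @ $16.25 = $4,550.00

280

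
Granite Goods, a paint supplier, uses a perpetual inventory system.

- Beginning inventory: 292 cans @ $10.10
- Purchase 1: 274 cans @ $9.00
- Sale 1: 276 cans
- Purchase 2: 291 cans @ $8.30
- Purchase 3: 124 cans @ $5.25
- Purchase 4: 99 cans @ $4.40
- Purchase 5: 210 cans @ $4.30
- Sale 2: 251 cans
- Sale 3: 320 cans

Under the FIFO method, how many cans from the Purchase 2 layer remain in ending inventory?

Sale 1 (276) [FIFO — oldest first]: 276 @ $10.10 = $2,787.60
Sale 2 (251) [FIFO — oldest first]: 16 @ $10.10 + 235 @ $9.00 = $2,276.60
Sale 3 (320) [FIFO — oldest first]: 39 @ $9.00 + 281 @ $8.30 = $2,683.30
Total COGS = $2,787.60 + $2,276.60 + $2,683.30 = $7,747.50
Ending inventory: 10 @ $8.30 + 124 @ $5.25 + 99 @ $4.40 + 210 @ $4.30 = $2,072.60
Check: goods available $9,820.10 = COGS $7,747.50 + ending $2,072.60

10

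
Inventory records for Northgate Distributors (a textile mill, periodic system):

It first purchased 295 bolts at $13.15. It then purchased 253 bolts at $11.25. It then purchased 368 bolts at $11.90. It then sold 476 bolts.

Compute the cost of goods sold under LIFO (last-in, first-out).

COGS = $5,594.20

Sale 1 (476) [LIFO — newest first]: 368 @ $11.90 + 108 @ $11.25 = $5,594.20
Ending inventory: 295 @ $13.15 + 145 @ $11.25 = $5,510.50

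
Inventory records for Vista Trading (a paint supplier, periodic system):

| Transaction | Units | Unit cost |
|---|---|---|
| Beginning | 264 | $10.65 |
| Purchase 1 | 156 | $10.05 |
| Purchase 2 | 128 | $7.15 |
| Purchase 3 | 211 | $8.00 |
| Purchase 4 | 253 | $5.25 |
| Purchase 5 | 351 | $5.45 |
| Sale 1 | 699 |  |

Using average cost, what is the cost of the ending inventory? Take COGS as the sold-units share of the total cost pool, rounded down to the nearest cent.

Sale 1, sell 699: 699/1363 × $10,223.80 → $5,243.16
Ending inventory (cost pool remaining) = $4,980.64
Check: goods available $10,223.80 = COGS $5,243.16 + ending $4,980.64

Ending inventory = $4,980.64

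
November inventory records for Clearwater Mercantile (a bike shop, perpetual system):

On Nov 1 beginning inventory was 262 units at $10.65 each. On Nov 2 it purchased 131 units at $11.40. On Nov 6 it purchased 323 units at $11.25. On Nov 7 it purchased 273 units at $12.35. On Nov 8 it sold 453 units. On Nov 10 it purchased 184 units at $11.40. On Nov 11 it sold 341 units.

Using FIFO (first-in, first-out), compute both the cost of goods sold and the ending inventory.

Nov 8, 453 sold [FIFO — oldest first]: 262 @ $10.65 + 131 @ $11.40 + 60 @ $11.25 = $4,958.70
Nov 11, 341 sold [FIFO — oldest first]: 263 @ $11.25 + 78 @ $12.35 = $3,922.05
Total COGS = $4,958.70 + $3,922.05 = $8,880.75
Ending inventory: 195 @ $12.35 + 184 @ $11.40 = $4,505.85
Check: goods available $13,386.60 = COGS $8,880.75 + ending $4,505.85

COGS = $8,880.75; ending inventory = $4,505.85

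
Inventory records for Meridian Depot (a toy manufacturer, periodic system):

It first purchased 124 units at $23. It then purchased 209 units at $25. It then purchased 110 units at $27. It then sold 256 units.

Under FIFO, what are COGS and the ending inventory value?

Sale 1 (256) [FIFO — oldest first]: 124 @ $23 + 132 @ $25 = $6,152
Ending inventory: 77 @ $25 + 110 @ $27 = $4,895
Check: goods available $11,047 = COGS $6,152 + ending $4,895

COGS = $6,152; ending inventory = $4,895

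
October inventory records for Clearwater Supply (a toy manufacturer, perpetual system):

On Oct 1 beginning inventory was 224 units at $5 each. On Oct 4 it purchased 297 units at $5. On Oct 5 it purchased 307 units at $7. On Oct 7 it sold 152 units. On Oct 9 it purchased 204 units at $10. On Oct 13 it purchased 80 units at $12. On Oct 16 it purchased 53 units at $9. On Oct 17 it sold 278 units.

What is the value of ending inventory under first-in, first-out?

Ending inventory = $6,081

Oct 7, 152 sold [FIFO — oldest first]: 152 @ $5 = $760
Oct 17, 278 sold [FIFO — oldest first]: 72 @ $5 + 206 @ $5 = $1,390
Total COGS = $760 + $1,390 = $2,150
Ending inventory: 91 @ $5 + 307 @ $7 + 204 @ $10 + 80 @ $12 + 53 @ $9 = $6,081
Check: goods available $8,231 = COGS $2,150 + ending $6,081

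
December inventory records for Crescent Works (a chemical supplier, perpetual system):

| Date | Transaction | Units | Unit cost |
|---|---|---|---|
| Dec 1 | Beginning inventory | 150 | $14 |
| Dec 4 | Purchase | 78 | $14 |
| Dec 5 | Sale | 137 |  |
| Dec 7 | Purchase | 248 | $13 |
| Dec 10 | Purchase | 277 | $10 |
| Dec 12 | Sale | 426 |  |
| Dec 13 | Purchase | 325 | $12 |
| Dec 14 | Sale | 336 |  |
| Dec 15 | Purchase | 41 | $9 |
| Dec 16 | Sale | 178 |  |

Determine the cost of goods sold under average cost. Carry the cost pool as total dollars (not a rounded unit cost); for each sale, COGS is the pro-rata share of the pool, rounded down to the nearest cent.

After Dec 1: 150 on hand, pool $2,100.00 (≈ $14.0000 each)
After Dec 4: 228 on hand, pool $3,192.00 (≈ $14.0000 each)
Dec 5, sell 137: 137/228 × $3,192.00 → $1,918.00
After Dec 7: 339 on hand, pool $4,498.00 (≈ $13.2684 each)
After Dec 10: 616 on hand, pool $7,268.00 (≈ $11.7987 each)
Dec 12, sell 426: 426/616 × $7,268.00 → $5,026.24
After Dec 13: 515 on hand, pool $6,141.76 (≈ $11.9257 each)
Dec 14, sell 336: 336/515 × $6,141.76 → $4,007.05
After Dec 15: 220 on hand, pool $2,503.71 (≈ $11.3805 each)
Dec 16, sell 178: 178/220 × $2,503.71 → $2,025.72
Total COGS = $1,918.00 + $5,026.24 + $4,007.05 + $2,025.72 = $12,977.01
Ending inventory (cost pool remaining) = $477.99
Check: goods available $13,455.00 = COGS $12,977.01 + ending $477.99

COGS = $12,977.01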